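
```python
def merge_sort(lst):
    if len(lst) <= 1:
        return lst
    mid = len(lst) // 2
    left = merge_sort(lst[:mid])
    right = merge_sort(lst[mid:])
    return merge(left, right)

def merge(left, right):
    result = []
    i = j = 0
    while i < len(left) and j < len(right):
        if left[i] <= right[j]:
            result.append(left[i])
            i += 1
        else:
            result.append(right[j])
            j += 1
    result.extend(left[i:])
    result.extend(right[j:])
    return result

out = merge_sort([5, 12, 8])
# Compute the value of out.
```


merge_sort([5, 12, 8])
Split into [5] and [12, 8]
Left sorted: [5]
Right sorted: [8, 12]
Merge [5] and [8, 12]
= [5, 8, 12]


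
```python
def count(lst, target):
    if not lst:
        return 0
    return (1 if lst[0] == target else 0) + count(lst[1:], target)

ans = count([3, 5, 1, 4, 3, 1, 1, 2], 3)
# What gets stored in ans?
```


count([3, 5, 1, 4, 3, 1, 1, 2], 3)
lst[0]=3 == 3: 1 + count([5, 1, 4, 3, 1, 1, 2], 3)
lst[0]=5 != 3: 0 + count([1, 4, 3, 1, 1, 2], 3)
lst[0]=1 != 3: 0 + count([4, 3, 1, 1, 2], 3)
lst[0]=4 != 3: 0 + count([3, 1, 1, 2], 3)
lst[0]=3 == 3: 1 + count([1, 1, 2], 3)
lst[0]=1 != 3: 0 + count([1, 2], 3)
lst[0]=1 != 3: 0 + count([2], 3)
lst[0]=2 != 3: 0 + count([], 3)
= 2


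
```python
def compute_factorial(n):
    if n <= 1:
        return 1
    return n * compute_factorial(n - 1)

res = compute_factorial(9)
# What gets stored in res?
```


compute_factorial(9)
= 9 * compute_factorial(8)
= 9 * 8 * compute_factorial(7)
= 9 * 8 * 7 * compute_factorial(6)
= 9 * 8 * 7 * 6 * compute_factorial(5)
= 9 * 8 * 7 * 6 * 5 * compute_factorial(4)
= 9 * 8 * 7 * 6 * 5 * 4 * compute_factorial(3)
= 9 * 8 * 7 * 6 * 5 * 4 * 3 * compute_factorial(2)
= 9 * 8 * 7 * 6 * 5 * 4 * 3 * 2 * compute_factorial(1)
= 9 * 8 * 7 * 6 * 5 * 4 * 3 * 2 * 1
= 362880


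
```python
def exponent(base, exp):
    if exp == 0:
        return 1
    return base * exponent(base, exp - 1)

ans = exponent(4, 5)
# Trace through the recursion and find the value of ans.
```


exponent(4, 5)
= 4 * exponent(4, 4)
= 4 * 4 * exponent(4, 3)
= 4 * 4 * 4 * exponent(4, 2)
= 4 * 4 * 4 * 4 * exponent(4, 1)
= 4 * 4 * 4 * 4 * 4 * exponent(4, 0)
= 4 * 4 * 4 * 4 * 4 * 1
= 1024


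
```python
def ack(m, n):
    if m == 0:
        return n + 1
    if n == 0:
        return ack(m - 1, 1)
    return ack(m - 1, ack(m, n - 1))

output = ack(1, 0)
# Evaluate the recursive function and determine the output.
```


ack(1, 0)
n == 0: return ack(0, 1)
= ack(0, 1) = 2
= 2


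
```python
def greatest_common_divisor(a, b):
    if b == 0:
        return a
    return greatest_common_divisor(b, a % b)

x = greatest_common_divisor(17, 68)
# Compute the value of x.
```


greatest_common_divisor(17, 68)
= greatest_common_divisor(68, 17 % 68) = greatest_common_divisor(68, 17)
= greatest_common_divisor(17, 68 % 17) = greatest_common_divisor(17, 0)
b == 0, return a = 17


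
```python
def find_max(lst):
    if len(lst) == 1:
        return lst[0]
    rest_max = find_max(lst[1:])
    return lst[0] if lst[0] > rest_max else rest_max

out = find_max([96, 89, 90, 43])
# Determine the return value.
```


find_max([96, 89, 90, 43])
= compare 96 with find_max([89, 90, 43])
= compare 89 with find_max([90, 43])
= compare 90 with find_max([43])
Base: find_max([43]) = 43
compare 90 with 43: max = 90
compare 89 with 90: max = 90
compare 96 with 90: max = 96
= 96


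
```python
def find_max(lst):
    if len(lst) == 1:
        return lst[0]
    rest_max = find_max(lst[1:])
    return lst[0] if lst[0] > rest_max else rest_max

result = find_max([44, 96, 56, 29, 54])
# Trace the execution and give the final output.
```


find_max([44, 96, 56, 29, 54])
= compare 44 with find_max([96, 56, 29, 54])
= compare 96 with find_max([56, 29, 54])
= compare 56 with find_max([29, 54])
= compare 29 with find_max([54])
Base: find_max([54]) = 54
compare 29 with 54: max = 54
compare 56 with 54: max = 56
compare 96 with 56: max = 96
compare 44 with 96: max = 96
= 96


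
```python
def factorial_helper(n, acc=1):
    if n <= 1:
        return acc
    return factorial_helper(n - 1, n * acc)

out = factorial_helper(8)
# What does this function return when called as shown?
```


factorial_helper(8, 1)
= factorial_helper(7, 8 * 1) = factorial_helper(7, 8)
= factorial_helper(6, 7 * 8) = factorial_helper(6, 56)
= factorial_helper(5, 6 * 56) = factorial_helper(5, 336)
= factorial_helper(4, 5 * 336) = factorial_helper(4, 1680)
= factorial_helper(3, 4 * 1680) = factorial_helper(3, 6720)
= factorial_helper(2, 3 * 6720) = factorial_helper(2, 20160)
= factorial_helper(1, 2 * 20160) = factorial_helper(1, 40320)
n <= 1, return acc = 40320


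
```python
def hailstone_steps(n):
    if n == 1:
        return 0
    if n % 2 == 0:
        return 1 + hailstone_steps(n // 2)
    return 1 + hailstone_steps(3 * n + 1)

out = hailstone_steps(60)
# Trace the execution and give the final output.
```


hailstone_steps(60)
60 is even -> hailstone_steps(30)
30 is even -> hailstone_steps(15)
15 is odd -> 3*15+1 = 46 -> hailstone_steps(46)
46 is even -> hailstone_steps(23)
23 is odd -> 3*23+1 = 70 -> hailstone_steps(70)
70 is even -> hailstone_steps(35)
35 is odd -> 3*35+1 = 106 -> hailstone_steps(106)
106 is even -> hailstone_steps(53)
53 is odd -> 3*53+1 = 160 -> hailstone_steps(160)
160 is even -> hailstone_steps(80)
80 is even -> hailstone_steps(40)
40 is even -> hailstone_steps(20)
20 is even -> hailstone_steps(10)
10 is even -> hailstone_steps(5)
5 is odd -> 3*5+1 = 16 -> hailstone_steps(16)
16 is even -> hailstone_steps(8)
8 is even -> hailstone_steps(4)
4 is even -> hailstone_steps(2)
2 is even -> hailstone_steps(1)
Reached 1 after 19 steps
= 19


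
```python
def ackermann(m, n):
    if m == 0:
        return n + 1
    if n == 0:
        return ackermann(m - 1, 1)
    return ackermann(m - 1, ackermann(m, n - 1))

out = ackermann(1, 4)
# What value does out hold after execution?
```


ackermann(1, 4)
= ackermann(0, ackermann(1, 3))
First compute ackermann(1, 3) = 5
= ackermann(0, 5)
= 6


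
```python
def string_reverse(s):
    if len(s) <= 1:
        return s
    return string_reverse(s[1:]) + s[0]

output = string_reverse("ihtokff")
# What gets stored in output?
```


string_reverse("ihtokff")
= string_reverse("htokff") + "i"
= string_reverse("tokff") + "h" + "i"
= string_reverse("okff") + "t" + "h" + "i"
= string_reverse("kff") + "o" + "t" + "h" + "i"
= string_reverse("ff") + "k" + "o" + "t" + "h" + "i"
= string_reverse("f") + "f" + "k" + "o" + "t" + "h" + "i"
= "f" + "f" + "k" + "o" + "t" + "h" + "i"
= "ffkothi"


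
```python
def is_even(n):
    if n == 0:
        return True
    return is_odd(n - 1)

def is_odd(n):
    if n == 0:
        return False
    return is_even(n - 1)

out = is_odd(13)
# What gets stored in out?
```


is_odd(13)
= is_even(12)
= is_odd(11)
= is_even(10)
= is_odd(9)
= is_even(8)
= is_odd(7)
= is_even(6)
= is_odd(5)
= is_even(4)
= is_odd(3)
= is_even(2)
= is_odd(1)
= is_even(0)
n == 0: return True
= True


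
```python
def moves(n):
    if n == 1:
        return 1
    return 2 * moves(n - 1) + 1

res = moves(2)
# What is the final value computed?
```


moves(2)
= 2 * moves(1) + 1
Now compute bottom-up:
moves(1) = 1
moves(2) = 2 * 1 + 1 = 3
= 3


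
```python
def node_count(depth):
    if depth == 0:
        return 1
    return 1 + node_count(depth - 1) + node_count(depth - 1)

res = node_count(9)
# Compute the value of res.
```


node_count(9)
= 1 + node_count(8) + node_count(8)
= 1 + 2 * node_count(8)
node_count(k) = 2^(k+1) - 1
node_count(0) = 1
node_count(1) = 3
node_count(2) = 7
node_count(3) = 15
node_count(4) = 31
node_count(9) = 2^10 - 1 = 1023


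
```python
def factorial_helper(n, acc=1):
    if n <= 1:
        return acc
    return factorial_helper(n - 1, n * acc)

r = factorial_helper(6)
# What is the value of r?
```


factorial_helper(6, 1)
= factorial_helper(5, 6 * 1) = factorial_helper(5, 6)
= factorial_helper(4, 5 * 6) = factorial_helper(4, 30)
= factorial_helper(3, 4 * 30) = factorial_helper(3, 120)
= factorial_helper(2, 3 * 120) = factorial_helper(2, 360)
= factorial_helper(1, 2 * 360) = factorial_helper(1, 720)
n <= 1, return acc = 720


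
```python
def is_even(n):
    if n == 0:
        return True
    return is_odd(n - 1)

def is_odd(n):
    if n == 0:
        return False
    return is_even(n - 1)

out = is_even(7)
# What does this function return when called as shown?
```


is_even(7)
= is_odd(6)
= is_even(5)
= is_odd(4)
= is_even(3)
= is_odd(2)
= is_even(1)
= is_odd(0)
n == 0: return False
= False


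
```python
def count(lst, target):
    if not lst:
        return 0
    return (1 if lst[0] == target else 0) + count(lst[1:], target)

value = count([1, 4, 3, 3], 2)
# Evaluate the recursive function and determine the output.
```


count([1, 4, 3, 3], 2)
lst[0]=1 != 2: 0 + count([4, 3, 3], 2)
lst[0]=4 != 2: 0 + count([3, 3], 2)
lst[0]=3 != 2: 0 + count([3], 2)
lst[0]=3 != 2: 0 + count([], 2)
= 0


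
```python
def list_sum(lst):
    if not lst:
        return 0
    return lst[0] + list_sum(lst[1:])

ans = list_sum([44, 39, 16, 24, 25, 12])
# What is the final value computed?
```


list_sum([44, 39, 16, 24, 25, 12])
= 44 + list_sum([39, 16, 24, 25, 12])
= 44 + 39 + list_sum([16, 24, 25, 12])
= 44 + 39 + 16 + list_sum([24, 25, 12])
= 44 + 39 + 16 + 24 + list_sum([25, 12])
= 44 + 39 + 16 + 24 + 25 + list_sum([12])
= 44 + 39 + 16 + 24 + 25 + 12 + list_sum([])
= 44 + 39 + 16 + 24 + 25 + 12 + 0
= 160


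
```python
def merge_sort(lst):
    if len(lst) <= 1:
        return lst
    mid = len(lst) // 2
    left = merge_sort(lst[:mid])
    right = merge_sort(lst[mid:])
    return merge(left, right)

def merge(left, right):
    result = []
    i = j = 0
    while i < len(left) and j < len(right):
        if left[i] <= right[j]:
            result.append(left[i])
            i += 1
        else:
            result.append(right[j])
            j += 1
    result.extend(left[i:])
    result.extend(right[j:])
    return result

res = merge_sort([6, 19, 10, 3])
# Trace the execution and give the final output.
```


merge_sort([6, 19, 10, 3])
Split into [6, 19] and [10, 3]
Left sorted: [6, 19]
Right sorted: [3, 10]
Merge [6, 19] and [3, 10]
= [3, 6, 10, 19]


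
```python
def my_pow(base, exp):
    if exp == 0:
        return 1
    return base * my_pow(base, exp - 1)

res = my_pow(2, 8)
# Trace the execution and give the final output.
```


my_pow(2, 8)
= 2 * my_pow(2, 7)
= 2 * 2 * my_pow(2, 6)
= 2 * 2 * 2 * my_pow(2, 5)
= 2 * 2 * 2 * 2 * my_pow(2, 4)
= 2 * 2 * 2 * 2 * 2 * my_pow(2, 3)
= 2 * 2 * 2 * 2 * 2 * 2 * my_pow(2, 2)
= 2 * 2 * 2 * 2 * 2 * 2 * 2 * my_pow(2, 1)
= 2 * 2 * 2 * 2 * 2 * 2 * 2 * 2 * my_pow(2, 0)
= 2 * 2 * 2 * 2 * 2 * 2 * 2 * 2 * 1
= 256


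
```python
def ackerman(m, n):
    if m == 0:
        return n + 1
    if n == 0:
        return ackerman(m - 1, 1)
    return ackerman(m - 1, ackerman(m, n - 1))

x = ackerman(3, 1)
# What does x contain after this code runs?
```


ackerman(3, 1)
= ackerman(2, ackerman(3, 0))
First compute ackerman(3, 0) = 5
= ackerman(2, 5)
= 13


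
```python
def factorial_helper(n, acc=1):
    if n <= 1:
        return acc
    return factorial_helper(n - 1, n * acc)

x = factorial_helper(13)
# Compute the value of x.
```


factorial_helper(13, 1)
= factorial_helper(12, 13 * 1) = factorial_helper(12, 13)
= factorial_helper(11, 12 * 13) = factorial_helper(11, 156)
= factorial_helper(10, 11 * 156) = factorial_helper(10, 1716)
= factorial_helper(9, 10 * 1716) = factorial_helper(9, 17160)
= factorial_helper(8, 9 * 17160) = factorial_helper(8, 154440)
= factorial_helper(7, 8 * 154440) = factorial_helper(7, 1235520)
= factorial_helper(6, 7 * 1235520) = factorial_helper(6, 8648640)
= factorial_helper(5, 6 * 8648640) = factorial_helper(5, 51891840)
= factorial_helper(4, 5 * 51891840) = factorial_helper(4, 259459200)
= factorial_helper(3, 4 * 259459200) = factorial_helper(3, 1037836800)
= factorial_helper(2, 3 * 1037836800) = factorial_helper(2, 3113510400)
= factorial_helper(1, 2 * 3113510400) = factorial_helper(1, 6227020800)
n <= 1, return acc = 6227020800


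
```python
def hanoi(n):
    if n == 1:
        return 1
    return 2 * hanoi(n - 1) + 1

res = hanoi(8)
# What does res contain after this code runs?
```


hanoi(8)
= 2 * hanoi(7) + 1
= 2 * (2 * hanoi(6) + 1) + 1
= 2 * (2 * (2 * hanoi(5) + 1) + 1) + 1
= 2 * (2 * (2 * (2 * hanoi(4) + 1) + 1) + 1) + 1
= 2 * (2 * (2 * (2 * (2 * hanoi(3) + 1) + 1) + 1) + 1) + 1
= 2 * (2 * (2 * (2 * (2 * (2 * hanoi(2) + 1) + 1) + 1) + 1) + 1) + 1
= 2 * (2 * (2 * (2 * (2 * (2 * (2 * hanoi(1) + 1) + 1) + 1) + 1) + 1) + 1) + 1
Now compute bottom-up:
hanoi(1) = 1
hanoi(2) = 2 * 1 + 1 = 3
hanoi(3) = 2 * 3 + 1 = 7
hanoi(4) = 2 * 7 + 1 = 15
hanoi(5) = 2 * 15 + 1 = 31
hanoi(6) = 2 * 31 + 1 = 63
hanoi(7) = 2 * 63 + 1 = 127
hanoi(8) = 2 * 127 + 1 = 255
= 255


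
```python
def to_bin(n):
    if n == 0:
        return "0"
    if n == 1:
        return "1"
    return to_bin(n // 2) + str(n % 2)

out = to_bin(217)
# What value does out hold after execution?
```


to_bin(217)
= to_bin(108) + "1"
= to_bin(54) + "0" + "1"
= to_bin(27) + "0" + "0" + "1"
= to_bin(13) + "1" + "0" + "0" + "1"
= to_bin(6) + "1" + "1" + "0" + "0" + "1"
= to_bin(3) + "0" + "1" + "1" + "0" + "0" + "1"
= to_bin(1) + "1" + "0" + "1" + "1" + "0" + "0" + "1"
= "1" + "1" + "0" + "1" + "1" + "0" + "0" + "1"
= "11011001"


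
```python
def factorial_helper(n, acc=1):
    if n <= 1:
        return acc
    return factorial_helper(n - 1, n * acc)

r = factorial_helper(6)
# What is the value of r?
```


factorial_helper(6, 1)
= factorial_helper(5, 6 * 1) = factorial_helper(5, 6)
= factorial_helper(4, 5 * 6) = factorial_helper(4, 30)
= factorial_helper(3, 4 * 30) = factorial_helper(3, 120)
= factorial_helper(2, 3 * 120) = factorial_helper(2, 360)
= factorial_helper(1, 2 * 360) = factorial_helper(1, 720)
n <= 1, return acc = 720


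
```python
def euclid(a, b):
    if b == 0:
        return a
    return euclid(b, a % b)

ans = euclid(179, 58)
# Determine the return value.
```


euclid(179, 58)
= euclid(58, 179 % 58) = euclid(58, 5)
= euclid(5, 58 % 5) = euclid(5, 3)
= euclid(3, 5 % 3) = euclid(3, 2)
= euclid(2, 3 % 2) = euclid(2, 1)
= euclid(1, 2 % 1) = euclid(1, 0)
b == 0, return a = 1


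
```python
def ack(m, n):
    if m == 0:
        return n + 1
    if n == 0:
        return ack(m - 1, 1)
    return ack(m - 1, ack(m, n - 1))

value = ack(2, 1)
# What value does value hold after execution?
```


ack(2, 1)
= ack(1, ack(2, 0))
First compute ack(2, 0) = 3
= ack(1, 3)
= 5


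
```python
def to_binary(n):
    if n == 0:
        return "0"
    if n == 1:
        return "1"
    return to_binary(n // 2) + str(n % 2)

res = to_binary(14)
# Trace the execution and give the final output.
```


to_binary(14)
= to_binary(7) + "0"
= to_binary(3) + "1" + "0"
= to_binary(1) + "1" + "1" + "0"
= "1" + "1" + "1" + "0"
= "1110"


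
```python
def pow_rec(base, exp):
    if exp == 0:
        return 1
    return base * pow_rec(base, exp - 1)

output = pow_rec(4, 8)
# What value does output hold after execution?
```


pow_rec(4, 8)
= 4 * pow_rec(4, 7)
= 4 * 4 * pow_rec(4, 6)
= 4 * 4 * 4 * pow_rec(4, 5)
= 4 * 4 * 4 * 4 * pow_rec(4, 4)
= 4 * 4 * 4 * 4 * 4 * pow_rec(4, 3)
= 4 * 4 * 4 * 4 * 4 * 4 * pow_rec(4, 2)
= 4 * 4 * 4 * 4 * 4 * 4 * 4 * pow_rec(4, 1)
= 4 * 4 * 4 * 4 * 4 * 4 * 4 * 4 * pow_rec(4, 0)
= 4 * 4 * 4 * 4 * 4 * 4 * 4 * 4 * 1
= 65536


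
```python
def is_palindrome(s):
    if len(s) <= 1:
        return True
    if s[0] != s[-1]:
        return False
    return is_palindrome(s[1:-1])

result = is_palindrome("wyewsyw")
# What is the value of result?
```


is_palindrome("wyewsyw")
"wyewsyw": s[0]='w' == s[-1]='w' -> is_palindrome("yewsy")
"yewsy": s[0]='y' == s[-1]='y' -> is_palindrome("ews")
"ews": s[0]='e' != s[-1]='s' -> False
= False


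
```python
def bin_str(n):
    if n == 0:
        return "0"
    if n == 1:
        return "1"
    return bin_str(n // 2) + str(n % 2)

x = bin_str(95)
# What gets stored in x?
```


bin_str(95)
= bin_str(47) + "1"
= bin_str(23) + "1" + "1"
= bin_str(11) + "1" + "1" + "1"
= bin_str(5) + "1" + "1" + "1" + "1"
= bin_str(2) + "1" + "1" + "1" + "1" + "1"
= bin_str(1) + "0" + "1" + "1" + "1" + "1" + "1"
= "1" + "0" + "1" + "1" + "1" + "1" + "1"
= "1011111"


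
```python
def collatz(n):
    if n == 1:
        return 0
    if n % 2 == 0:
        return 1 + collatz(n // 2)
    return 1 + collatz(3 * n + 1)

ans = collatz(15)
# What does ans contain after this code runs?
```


collatz(15)
15 is odd -> 3*15+1 = 46 -> collatz(46)
46 is even -> collatz(23)
23 is odd -> 3*23+1 = 70 -> collatz(70)
70 is even -> collatz(35)
35 is odd -> 3*35+1 = 106 -> collatz(106)
106 is even -> collatz(53)
53 is odd -> 3*53+1 = 160 -> collatz(160)
160 is even -> collatz(80)
80 is even -> collatz(40)
40 is even -> collatz(20)
20 is even -> collatz(10)
10 is even -> collatz(5)
5 is odd -> 3*5+1 = 16 -> collatz(16)
16 is even -> collatz(8)
8 is even -> collatz(4)
4 is even -> collatz(2)
2 is even -> collatz(1)
Reached 1 after 17 steps
= 17


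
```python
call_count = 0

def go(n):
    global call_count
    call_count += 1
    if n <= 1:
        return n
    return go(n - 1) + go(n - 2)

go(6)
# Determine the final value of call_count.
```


go(6) calls go(5) and go(4); each non-base call branches into two more.
Let C(k) = total number of calls made by go(k), including the call to go(k) itself.
Base cases: C(0) = 1, C(1) = 1
Recurrence: C(k) = 1 + C(k-1) + C(k-2)
  C(2) = 1 + C(1) + C(0) = 1 + 1 + 1 = 3
  C(3) = 1 + C(2) + C(1) = 1 + 3 + 1 = 5
  C(4) = 1 + C(3) + C(2) = 1 + 5 + 3 = 9
  C(5) = 1 + C(4) + C(3) = 1 + 9 + 5 = 15
  C(6) = 1 + C(5) + C(4) = 1 + 15 + 9 = 25
Total calls = C(6) = 25


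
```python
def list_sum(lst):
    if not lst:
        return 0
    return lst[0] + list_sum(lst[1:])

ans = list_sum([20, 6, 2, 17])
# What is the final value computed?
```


list_sum([20, 6, 2, 17])
= 20 + list_sum([6, 2, 17])
= 20 + 6 + list_sum([2, 17])
= 20 + 6 + 2 + list_sum([17])
= 20 + 6 + 2 + 17 + list_sum([])
= 20 + 6 + 2 + 17 + 0
= 45


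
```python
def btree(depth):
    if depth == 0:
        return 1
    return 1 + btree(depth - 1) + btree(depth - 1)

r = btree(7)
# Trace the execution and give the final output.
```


btree(7)
= 1 + btree(6) + btree(6)
= 1 + 2 * btree(6)
btree(k) = 2^(k+1) - 1
btree(0) = 1
btree(1) = 3
btree(2) = 7
btree(3) = 15
btree(4) = 31
btree(7) = 2^8 - 1 = 255


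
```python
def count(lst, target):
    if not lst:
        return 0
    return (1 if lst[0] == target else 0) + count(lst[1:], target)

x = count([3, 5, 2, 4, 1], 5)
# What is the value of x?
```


count([3, 5, 2, 4, 1], 5)
lst[0]=3 != 5: 0 + count([5, 2, 4, 1], 5)
lst[0]=5 == 5: 1 + count([2, 4, 1], 5)
lst[0]=2 != 5: 0 + count([4, 1], 5)
lst[0]=4 != 5: 0 + count([1], 5)
lst[0]=1 != 5: 0 + count([], 5)
= 1


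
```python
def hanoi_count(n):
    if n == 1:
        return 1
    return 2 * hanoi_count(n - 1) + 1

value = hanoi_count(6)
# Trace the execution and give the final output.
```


hanoi_count(6)
= 2 * hanoi_count(5) + 1
= 2 * (2 * hanoi_count(4) + 1) + 1
= 2 * (2 * (2 * hanoi_count(3) + 1) + 1) + 1
= 2 * (2 * (2 * (2 * hanoi_count(2) + 1) + 1) + 1) + 1
= 2 * (2 * (2 * (2 * (2 * hanoi_count(1) + 1) + 1) + 1) + 1) + 1
Now compute bottom-up:
hanoi_count(1) = 1
hanoi_count(2) = 2 * 1 + 1 = 3
hanoi_count(3) = 2 * 3 + 1 = 7
hanoi_count(4) = 2 * 7 + 1 = 15
hanoi_count(5) = 2 * 15 + 1 = 31
hanoi_count(6) = 2 * 31 + 1 = 63
= 63


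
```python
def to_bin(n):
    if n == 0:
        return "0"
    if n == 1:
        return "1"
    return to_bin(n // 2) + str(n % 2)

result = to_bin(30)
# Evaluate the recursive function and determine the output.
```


to_bin(30)
= to_bin(15) + "0"
= to_bin(7) + "1" + "0"
= to_bin(3) + "1" + "1" + "0"
= to_bin(1) + "1" + "1" + "1" + "0"
= "1" + "1" + "1" + "1" + "0"
= "11110"


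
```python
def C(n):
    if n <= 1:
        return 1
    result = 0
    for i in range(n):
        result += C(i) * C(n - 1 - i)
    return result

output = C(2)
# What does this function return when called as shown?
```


C(2)
= sum of C(i) * C(2-1-i) for i in 0..1
  C(0)*C(1) = 1*1 = 1
  C(1)*C(0) = 1*1 = 1
= 1 + 1
= 2


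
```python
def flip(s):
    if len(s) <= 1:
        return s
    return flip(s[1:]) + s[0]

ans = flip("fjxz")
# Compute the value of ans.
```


flip("fjxz")
= flip("jxz") + "f"
= flip("xz") + "j" + "f"
= flip("z") + "x" + "j" + "f"
= "z" + "x" + "j" + "f"
= "zxjf"


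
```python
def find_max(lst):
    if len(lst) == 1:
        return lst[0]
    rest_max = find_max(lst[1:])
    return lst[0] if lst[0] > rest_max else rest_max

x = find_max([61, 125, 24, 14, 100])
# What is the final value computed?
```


find_max([61, 125, 24, 14, 100])
= compare 61 with find_max([125, 24, 14, 100])
= compare 125 with find_max([24, 14, 100])
= compare 24 with find_max([14, 100])
= compare 14 with find_max([100])
Base: find_max([100]) = 100
compare 14 with 100: max = 100
compare 24 with 100: max = 100
compare 125 with 100: max = 125
compare 61 with 125: max = 125
= 125


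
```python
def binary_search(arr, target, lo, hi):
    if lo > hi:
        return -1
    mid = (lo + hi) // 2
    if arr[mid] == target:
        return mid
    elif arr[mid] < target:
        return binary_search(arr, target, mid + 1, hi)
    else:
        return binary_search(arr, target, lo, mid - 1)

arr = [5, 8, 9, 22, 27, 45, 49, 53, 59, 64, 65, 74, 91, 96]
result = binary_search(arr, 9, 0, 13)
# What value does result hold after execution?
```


binary_search(arr, 9, 0, 13)
lo=0, hi=13, mid=6, arr[mid]=49
49 > 9, search left half
lo=0, hi=5, mid=2, arr[mid]=9
arr[2] == 9, found at index 2
= 2


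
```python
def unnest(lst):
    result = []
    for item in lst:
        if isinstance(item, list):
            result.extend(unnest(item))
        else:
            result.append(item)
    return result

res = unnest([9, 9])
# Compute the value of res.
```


unnest([9, 9])
Processing each element:
  9 is not a list -> append 9
  9 is not a list -> append 9
= [9, 9]


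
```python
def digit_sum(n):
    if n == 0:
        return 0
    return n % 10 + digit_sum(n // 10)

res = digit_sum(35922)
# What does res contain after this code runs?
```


digit_sum(35922)
= 2 + digit_sum(3592)
= 2 + 2 + digit_sum(359)
= 2 + 2 + 9 + digit_sum(35)
= 2 + 2 + 9 + 5 + digit_sum(3)
= 2 + 2 + 9 + 5 + 3 + digit_sum(0)
= 2 + 2 + 9 + 5 + 3 + 0
= 21


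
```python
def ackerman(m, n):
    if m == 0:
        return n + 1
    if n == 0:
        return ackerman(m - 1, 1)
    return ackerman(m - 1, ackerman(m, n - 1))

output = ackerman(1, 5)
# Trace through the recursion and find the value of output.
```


ackerman(1, 5)
= ackerman(0, ackerman(1, 4))
First compute ackerman(1, 4) = 6
= ackerman(0, 6)
= 7


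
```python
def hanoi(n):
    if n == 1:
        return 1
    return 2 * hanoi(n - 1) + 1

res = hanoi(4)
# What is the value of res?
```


hanoi(4)
= 2 * hanoi(3) + 1
= 2 * (2 * hanoi(2) + 1) + 1
= 2 * (2 * (2 * hanoi(1) + 1) + 1) + 1
Now compute bottom-up:
hanoi(1) = 1
hanoi(2) = 2 * 1 + 1 = 3
hanoi(3) = 2 * 3 + 1 = 7
hanoi(4) = 2 * 7 + 1 = 15
= 15


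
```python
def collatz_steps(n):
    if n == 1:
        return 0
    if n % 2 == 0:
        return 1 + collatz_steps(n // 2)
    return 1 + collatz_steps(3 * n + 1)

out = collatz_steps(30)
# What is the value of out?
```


collatz_steps(30)
30 is even -> collatz_steps(15)
15 is odd -> 3*15+1 = 46 -> collatz_steps(46)
46 is even -> collatz_steps(23)
23 is odd -> 3*23+1 = 70 -> collatz_steps(70)
70 is even -> collatz_steps(35)
35 is odd -> 3*35+1 = 106 -> collatz_steps(106)
106 is even -> collatz_steps(53)
53 is odd -> 3*53+1 = 160 -> collatz_steps(160)
160 is even -> collatz_steps(80)
80 is even -> collatz_steps(40)
40 is even -> collatz_steps(20)
20 is even -> collatz_steps(10)
10 is even -> collatz_steps(5)
5 is odd -> 3*5+1 = 16 -> collatz_steps(16)
16 is even -> collatz_steps(8)
8 is even -> collatz_steps(4)
4 is even -> collatz_steps(2)
2 is even -> collatz_steps(1)
Reached 1 after 18 steps
= 18


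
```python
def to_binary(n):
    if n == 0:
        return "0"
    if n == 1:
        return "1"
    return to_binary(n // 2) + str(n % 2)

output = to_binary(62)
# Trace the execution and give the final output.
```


to_binary(62)
= to_binary(31) + "0"
= to_binary(15) + "1" + "0"
= to_binary(7) + "1" + "1" + "0"
= to_binary(3) + "1" + "1" + "1" + "0"
= to_binary(1) + "1" + "1" + "1" + "1" + "0"
= "1" + "1" + "1" + "1" + "1" + "0"
= "111110"


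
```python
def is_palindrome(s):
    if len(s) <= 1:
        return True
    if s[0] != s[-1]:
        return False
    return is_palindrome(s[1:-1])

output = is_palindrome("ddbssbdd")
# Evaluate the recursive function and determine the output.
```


is_palindrome("ddbssbdd")
"ddbssbdd": s[0]='d' == s[-1]='d' -> is_palindrome("dbssbd")
"dbssbd": s[0]='d' == s[-1]='d' -> is_palindrome("bssb")
"bssb": s[0]='b' == s[-1]='b' -> is_palindrome("ss")
"ss": s[0]='s' == s[-1]='s' -> is_palindrome("")
"": len <= 1 -> True
= True


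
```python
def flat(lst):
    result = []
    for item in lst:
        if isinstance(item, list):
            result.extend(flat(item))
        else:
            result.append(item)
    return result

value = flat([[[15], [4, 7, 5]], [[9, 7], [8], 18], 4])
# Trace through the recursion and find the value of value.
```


flat([[[15], [4, 7, 5]], [[9, 7], [8], 18], 4])
Processing each element:
  [[15], [4, 7, 5]] is a list -> flat recursively -> [15, 4, 7, 5]
  [[9, 7], [8], 18] is a list -> flat recursively -> [9, 7, 8, 18]
  4 is not a list -> append 4
= [15, 4, 7, 5, 9, 7, 8, 18, 4]


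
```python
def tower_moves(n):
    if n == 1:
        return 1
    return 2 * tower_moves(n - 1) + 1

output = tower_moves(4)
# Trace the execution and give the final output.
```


tower_moves(4)
= 2 * tower_moves(3) + 1
= 2 * (2 * tower_moves(2) + 1) + 1
= 2 * (2 * (2 * tower_moves(1) + 1) + 1) + 1
Now compute bottom-up:
tower_moves(1) = 1
tower_moves(2) = 2 * 1 + 1 = 3
tower_moves(3) = 2 * 3 + 1 = 7
tower_moves(4) = 2 * 7 + 1 = 15
= 15


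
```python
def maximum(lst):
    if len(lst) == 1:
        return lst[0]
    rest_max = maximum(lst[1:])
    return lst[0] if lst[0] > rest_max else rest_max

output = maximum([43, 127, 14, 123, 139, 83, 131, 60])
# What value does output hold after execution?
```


maximum([43, 127, 14, 123, 139, 83, 131, 60])
= compare 43 with maximum([127, 14, 123, 139, 83, 131, 60])
= compare 127 with maximum([14, 123, 139, 83, 131, 60])
= compare 14 with maximum([123, 139, 83, 131, 60])
= compare 123 with maximum([139, 83, 131, 60])
= compare 139 with maximum([83, 131, 60])
= compare 83 with maximum([131, 60])
= compare 131 with maximum([60])
Base: maximum([60]) = 60
compare 131 with 60: max = 131
compare 83 with 131: max = 131
compare 139 with 131: max = 139
compare 123 with 139: max = 139
compare 14 with 139: max = 139
compare 127 with 139: max = 139
compare 43 with 139: max = 139
= 139


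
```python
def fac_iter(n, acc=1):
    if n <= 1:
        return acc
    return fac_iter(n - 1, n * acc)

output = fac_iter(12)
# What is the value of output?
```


fac_iter(12, 1)
= fac_iter(11, 12 * 1) = fac_iter(11, 12)
= fac_iter(10, 11 * 12) = fac_iter(10, 132)
= fac_iter(9, 10 * 132) = fac_iter(9, 1320)
= fac_iter(8, 9 * 1320) = fac_iter(8, 11880)
= fac_iter(7, 8 * 11880) = fac_iter(7, 95040)
= fac_iter(6, 7 * 95040) = fac_iter(6, 665280)
= fac_iter(5, 6 * 665280) = fac_iter(5, 3991680)
= fac_iter(4, 5 * 3991680) = fac_iter(4, 19958400)
= fac_iter(3, 4 * 19958400) = fac_iter(3, 79833600)
= fac_iter(2, 3 * 79833600) = fac_iter(2, 239500800)
= fac_iter(1, 2 * 239500800) = fac_iter(1, 479001600)
n <= 1, return acc = 479001600


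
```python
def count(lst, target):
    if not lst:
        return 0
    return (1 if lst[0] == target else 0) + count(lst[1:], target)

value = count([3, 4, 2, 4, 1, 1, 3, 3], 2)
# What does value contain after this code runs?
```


count([3, 4, 2, 4, 1, 1, 3, 3], 2)
lst[0]=3 != 2: 0 + count([4, 2, 4, 1, 1, 3, 3], 2)
lst[0]=4 != 2: 0 + count([2, 4, 1, 1, 3, 3], 2)
lst[0]=2 == 2: 1 + count([4, 1, 1, 3, 3], 2)
lst[0]=4 != 2: 0 + count([1, 1, 3, 3], 2)
lst[0]=1 != 2: 0 + count([1, 3, 3], 2)
lst[0]=1 != 2: 0 + count([3, 3], 2)
lst[0]=3 != 2: 0 + count([3], 2)
lst[0]=3 != 2: 0 + count([], 2)
= 1


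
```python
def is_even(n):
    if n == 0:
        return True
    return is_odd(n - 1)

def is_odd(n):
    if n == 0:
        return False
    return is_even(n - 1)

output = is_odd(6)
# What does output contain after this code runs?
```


is_odd(6)
= is_even(5)
= is_odd(4)
= is_even(3)
= is_odd(2)
= is_even(1)
= is_odd(0)
n == 0: return False
= False


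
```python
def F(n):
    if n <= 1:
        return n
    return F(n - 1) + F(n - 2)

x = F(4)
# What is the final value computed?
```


F(4)
= F(3) + F(2)
= (F(2) + F(1)) + F(2)
Computing bottom-up: F(0)=0, F(1)=1, F(2)=1, F(3)=2, F(4)=3
= 3


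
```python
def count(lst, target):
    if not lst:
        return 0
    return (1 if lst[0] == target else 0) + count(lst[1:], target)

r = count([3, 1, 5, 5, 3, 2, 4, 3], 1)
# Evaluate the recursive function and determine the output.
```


count([3, 1, 5, 5, 3, 2, 4, 3], 1)
lst[0]=3 != 1: 0 + count([1, 5, 5, 3, 2, 4, 3], 1)
lst[0]=1 == 1: 1 + count([5, 5, 3, 2, 4, 3], 1)
lst[0]=5 != 1: 0 + count([5, 3, 2, 4, 3], 1)
lst[0]=5 != 1: 0 + count([3, 2, 4, 3], 1)
lst[0]=3 != 1: 0 + count([2, 4, 3], 1)
lst[0]=2 != 1: 0 + count([4, 3], 1)
lst[0]=4 != 1: 0 + count([3], 1)
lst[0]=3 != 1: 0 + count([], 1)
= 1


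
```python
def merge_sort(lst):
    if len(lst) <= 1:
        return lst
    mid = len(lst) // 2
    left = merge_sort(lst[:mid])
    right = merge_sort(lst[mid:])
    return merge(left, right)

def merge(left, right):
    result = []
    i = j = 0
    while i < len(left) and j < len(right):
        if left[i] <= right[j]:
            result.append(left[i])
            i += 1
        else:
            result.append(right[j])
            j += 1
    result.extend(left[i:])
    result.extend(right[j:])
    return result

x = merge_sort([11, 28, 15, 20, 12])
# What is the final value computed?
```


merge_sort([11, 28, 15, 20, 12])
Split into [11, 28] and [15, 20, 12]
Left sorted: [11, 28]
Right sorted: [12, 15, 20]
Merge [11, 28] and [12, 15, 20]
= [11, 12, 15, 20, 28]


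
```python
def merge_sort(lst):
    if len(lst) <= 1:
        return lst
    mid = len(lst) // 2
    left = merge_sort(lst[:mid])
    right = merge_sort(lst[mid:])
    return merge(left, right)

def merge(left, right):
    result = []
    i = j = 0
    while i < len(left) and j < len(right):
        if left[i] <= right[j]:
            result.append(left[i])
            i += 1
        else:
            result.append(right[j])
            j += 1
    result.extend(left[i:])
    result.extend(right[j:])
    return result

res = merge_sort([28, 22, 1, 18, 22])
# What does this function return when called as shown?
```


merge_sort([28, 22, 1, 18, 22])
Split into [28, 22] and [1, 18, 22]
Left sorted: [22, 28]
Right sorted: [1, 18, 22]
Merge [22, 28] and [1, 18, 22]
= [1, 18, 22, 22, 28]


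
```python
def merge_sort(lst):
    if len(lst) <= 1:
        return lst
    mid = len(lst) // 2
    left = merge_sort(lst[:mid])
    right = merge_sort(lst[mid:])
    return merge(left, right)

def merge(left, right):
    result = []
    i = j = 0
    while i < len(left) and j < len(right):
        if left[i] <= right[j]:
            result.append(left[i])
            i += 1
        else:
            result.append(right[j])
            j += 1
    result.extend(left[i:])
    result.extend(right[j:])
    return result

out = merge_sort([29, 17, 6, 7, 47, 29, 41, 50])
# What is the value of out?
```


merge_sort([29, 17, 6, 7, 47, 29, 41, 50])
Split into [29, 17, 6, 7] and [47, 29, 41, 50]
Left sorted: [6, 7, 17, 29]
Right sorted: [29, 41, 47, 50]
Merge [6, 7, 17, 29] and [29, 41, 47, 50]
= [6, 7, 17, 29, 29, 41, 47, 50]


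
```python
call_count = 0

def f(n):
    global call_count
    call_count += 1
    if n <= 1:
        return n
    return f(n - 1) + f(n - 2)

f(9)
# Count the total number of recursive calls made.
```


f(9) calls f(8) and f(7); each non-base call branches into two more.
Let C(k) = total number of calls made by f(k), including the call to f(k) itself.
Base cases: C(0) = 1, C(1) = 1
Recurrence: C(k) = 1 + C(k-1) + C(k-2)
  C(2) = 1 + C(1) + C(0) = 1 + 1 + 1 = 3
  C(3) = 1 + C(2) + C(1) = 1 + 3 + 1 = 5
  C(4) = 1 + C(3) + C(2) = 1 + 5 + 3 = 9
  C(5) = 1 + C(4) + C(3) = 1 + 9 + 5 = 15
  C(6) = 1 + C(5) + C(4) = 1 + 15 + 9 = 25
  C(7) = 1 + C(6) + C(5) = 1 + 25 + 15 = 41
  C(8) = 1 + C(7) + C(6) = 1 + 41 + 25 = 67
  C(9) = 1 + C(8) + C(7) = 1 + 67 + 41 = 109
Total calls = C(9) = 109


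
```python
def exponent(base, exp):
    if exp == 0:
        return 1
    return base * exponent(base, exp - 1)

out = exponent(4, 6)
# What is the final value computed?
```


exponent(4, 6)
= 4 * exponent(4, 5)
= 4 * 4 * exponent(4, 4)
= 4 * 4 * 4 * exponent(4, 3)
= 4 * 4 * 4 * 4 * exponent(4, 2)
= 4 * 4 * 4 * 4 * 4 * exponent(4, 1)
= 4 * 4 * 4 * 4 * 4 * 4 * exponent(4, 0)
= 4 * 4 * 4 * 4 * 4 * 4 * 1
= 4096


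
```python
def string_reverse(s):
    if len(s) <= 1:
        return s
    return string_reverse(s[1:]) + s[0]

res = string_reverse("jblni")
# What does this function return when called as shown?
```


string_reverse("jblni")
= string_reverse("blni") + "j"
= string_reverse("lni") + "b" + "j"
= string_reverse("ni") + "l" + "b" + "j"
= string_reverse("i") + "n" + "l" + "b" + "j"
= "i" + "n" + "l" + "b" + "j"
= "inlbj"


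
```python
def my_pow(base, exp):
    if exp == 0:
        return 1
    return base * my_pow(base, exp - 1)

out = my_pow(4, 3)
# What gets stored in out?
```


my_pow(4, 3)
= 4 * my_pow(4, 2)
= 4 * 4 * my_pow(4, 1)
= 4 * 4 * 4 * my_pow(4, 0)
= 4 * 4 * 4 * 1
= 64


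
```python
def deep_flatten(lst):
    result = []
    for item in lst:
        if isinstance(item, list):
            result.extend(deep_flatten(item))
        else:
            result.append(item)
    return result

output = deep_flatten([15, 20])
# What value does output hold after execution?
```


deep_flatten([15, 20])
Processing each element:
  15 is not a list -> append 15
  20 is not a list -> append 20
= [15, 20]


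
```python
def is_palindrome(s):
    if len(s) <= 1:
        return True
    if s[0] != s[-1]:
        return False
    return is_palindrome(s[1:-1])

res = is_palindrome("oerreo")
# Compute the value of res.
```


is_palindrome("oerreo")
"oerreo": s[0]='o' == s[-1]='o' -> is_palindrome("erre")
"erre": s[0]='e' == s[-1]='e' -> is_palindrome("rr")
"rr": s[0]='r' == s[-1]='r' -> is_palindrome("")
"": len <= 1 -> True
= True


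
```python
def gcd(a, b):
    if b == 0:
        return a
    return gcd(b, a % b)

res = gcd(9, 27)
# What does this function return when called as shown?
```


gcd(9, 27)
= gcd(27, 9 % 27) = gcd(27, 9)
= gcd(9, 27 % 9) = gcd(9, 0)
b == 0, return a = 9


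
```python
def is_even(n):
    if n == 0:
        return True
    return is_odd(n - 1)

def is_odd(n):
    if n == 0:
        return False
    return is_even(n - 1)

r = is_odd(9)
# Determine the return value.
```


is_odd(9)
= is_even(8)
= is_odd(7)
= is_even(6)
= is_odd(5)
= is_even(4)
= is_odd(3)
= is_even(2)
= is_odd(1)
= is_even(0)
n == 0: return True
= True


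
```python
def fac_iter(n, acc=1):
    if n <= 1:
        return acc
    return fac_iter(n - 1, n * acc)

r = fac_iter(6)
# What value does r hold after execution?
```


fac_iter(6, 1)
= fac_iter(5, 6 * 1) = fac_iter(5, 6)
= fac_iter(4, 5 * 6) = fac_iter(4, 30)
= fac_iter(3, 4 * 30) = fac_iter(3, 120)
= fac_iter(2, 3 * 120) = fac_iter(2, 360)
= fac_iter(1, 2 * 360) = fac_iter(1, 720)
n <= 1, return acc = 720


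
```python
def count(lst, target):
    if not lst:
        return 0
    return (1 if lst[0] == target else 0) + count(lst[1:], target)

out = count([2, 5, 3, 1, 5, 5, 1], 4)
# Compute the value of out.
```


count([2, 5, 3, 1, 5, 5, 1], 4)
lst[0]=2 != 4: 0 + count([5, 3, 1, 5, 5, 1], 4)
lst[0]=5 != 4: 0 + count([3, 1, 5, 5, 1], 4)
lst[0]=3 != 4: 0 + count([1, 5, 5, 1], 4)
lst[0]=1 != 4: 0 + count([5, 5, 1], 4)
lst[0]=5 != 4: 0 + count([5, 1], 4)
lst[0]=5 != 4: 0 + count([1], 4)
lst[0]=1 != 4: 0 + count([], 4)
= 0


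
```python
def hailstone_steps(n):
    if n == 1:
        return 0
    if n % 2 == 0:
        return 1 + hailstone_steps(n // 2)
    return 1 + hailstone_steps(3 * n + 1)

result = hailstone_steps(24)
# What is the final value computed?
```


hailstone_steps(24)
24 is even -> hailstone_steps(12)
12 is even -> hailstone_steps(6)
6 is even -> hailstone_steps(3)
3 is odd -> 3*3+1 = 10 -> hailstone_steps(10)
10 is even -> hailstone_steps(5)
5 is odd -> 3*5+1 = 16 -> hailstone_steps(16)
16 is even -> hailstone_steps(8)
8 is even -> hailstone_steps(4)
4 is even -> hailstone_steps(2)
2 is even -> hailstone_steps(1)
Reached 1 after 10 steps
= 10


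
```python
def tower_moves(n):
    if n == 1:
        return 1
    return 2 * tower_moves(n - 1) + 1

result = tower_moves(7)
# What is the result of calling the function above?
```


tower_moves(7)
= 2 * tower_moves(6) + 1
= 2 * (2 * tower_moves(5) + 1) + 1
= 2 * (2 * (2 * tower_moves(4) + 1) + 1) + 1
= 2 * (2 * (2 * (2 * tower_moves(3) + 1) + 1) + 1) + 1
= 2 * (2 * (2 * (2 * (2 * tower_moves(2) + 1) + 1) + 1) + 1) + 1
= 2 * (2 * (2 * (2 * (2 * (2 * tower_moves(1) + 1) + 1) + 1) + 1) + 1) + 1
Now compute bottom-up:
tower_moves(1) = 1
tower_moves(2) = 2 * 1 + 1 = 3
tower_moves(3) = 2 * 3 + 1 = 7
tower_moves(4) = 2 * 7 + 1 = 15
tower_moves(5) = 2 * 15 + 1 = 31
tower_moves(6) = 2 * 31 + 1 = 63
tower_moves(7) = 2 * 63 + 1 = 127
= 127


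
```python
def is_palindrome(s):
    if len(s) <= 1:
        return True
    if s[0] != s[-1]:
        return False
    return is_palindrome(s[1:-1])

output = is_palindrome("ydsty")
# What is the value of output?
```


is_palindrome("ydsty")
"ydsty": s[0]='y' == s[-1]='y' -> is_palindrome("dst")
"dst": s[0]='d' != s[-1]='t' -> False
= False


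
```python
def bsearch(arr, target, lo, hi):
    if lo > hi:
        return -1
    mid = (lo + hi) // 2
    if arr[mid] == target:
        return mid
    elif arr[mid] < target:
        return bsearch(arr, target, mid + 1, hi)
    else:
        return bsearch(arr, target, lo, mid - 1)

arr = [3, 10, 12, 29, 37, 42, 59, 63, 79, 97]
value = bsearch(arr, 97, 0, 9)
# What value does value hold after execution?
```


bsearch(arr, 97, 0, 9)
lo=0, hi=9, mid=4, arr[mid]=37
37 < 97, search right half
lo=5, hi=9, mid=7, arr[mid]=63
63 < 97, search right half
lo=8, hi=9, mid=8, arr[mid]=79
79 < 97, search right half
lo=9, hi=9, mid=9, arr[mid]=97
arr[9] == 97, found at index 9
= 9


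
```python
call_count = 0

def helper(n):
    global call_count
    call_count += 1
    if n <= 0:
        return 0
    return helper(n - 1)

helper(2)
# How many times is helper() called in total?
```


helper(2) calls helper(1) calls ... calls helper(0)
Total calls: 2 + 1 (for base case) = 3


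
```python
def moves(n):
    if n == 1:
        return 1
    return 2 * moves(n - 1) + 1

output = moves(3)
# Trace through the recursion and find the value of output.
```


moves(3)
= 2 * moves(2) + 1
= 2 * (2 * moves(1) + 1) + 1
Now compute bottom-up:
moves(1) = 1
moves(2) = 2 * 1 + 1 = 3
moves(3) = 2 * 3 + 1 = 7
= 7


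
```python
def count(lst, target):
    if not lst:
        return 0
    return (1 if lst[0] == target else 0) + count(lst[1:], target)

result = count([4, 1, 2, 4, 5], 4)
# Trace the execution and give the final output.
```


count([4, 1, 2, 4, 5], 4)
lst[0]=4 == 4: 1 + count([1, 2, 4, 5], 4)
lst[0]=1 != 4: 0 + count([2, 4, 5], 4)
lst[0]=2 != 4: 0 + count([4, 5], 4)
lst[0]=4 == 4: 1 + count([5], 4)
lst[0]=5 != 4: 0 + count([], 4)
= 2


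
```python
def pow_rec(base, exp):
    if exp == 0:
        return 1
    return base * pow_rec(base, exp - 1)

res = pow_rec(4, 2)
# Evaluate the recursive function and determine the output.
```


pow_rec(4, 2)
= 4 * pow_rec(4, 1)
= 4 * 4 * pow_rec(4, 0)
= 4 * 4 * 1
= 16
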